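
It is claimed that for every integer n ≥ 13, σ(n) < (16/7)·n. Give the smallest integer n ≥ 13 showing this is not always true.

n = 24

A counterexample is any integer n ≥ 13 such that the claim fails; we check each in order.
For n = 13, 14, 15, 16, …, 21, 22, 23 the conclusion holds.
n = 24: σ(24) = 60; 60 ≥ 384/7.
So n = 24 is the smallest counterexample.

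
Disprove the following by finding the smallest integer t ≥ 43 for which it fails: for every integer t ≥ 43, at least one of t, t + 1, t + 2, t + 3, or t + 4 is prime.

t = 48

A counterexample is any integer t ≥ 43 such that t, t + 1, t + 2, t + 3, t + 4 are all composite; we check each in order.
The first 5 eligible values, up to t = 47, all satisfy the conclusion.
t = 48: 48 = 2 × 24; 49 = 7 × 7; 50 = 2 × 25; 51 = 3 × 17; 52 = 2 × 26 — all composite.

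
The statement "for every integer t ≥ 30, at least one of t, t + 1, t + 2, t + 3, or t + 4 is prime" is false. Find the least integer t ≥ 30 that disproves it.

For t = 30, 31 the conclusion holds.
t = 32: 32 = 2 × 16; 33 = 3 × 11; 34 = 2 × 17; 35 = 5 × 7; 36 = 2 × 18 — all composite.
Hence t = 32 is a counterexample.

t = 32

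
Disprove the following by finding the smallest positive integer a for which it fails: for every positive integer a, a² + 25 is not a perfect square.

a = 12

Check each positive integer a in order until a² + 25 is a perfect square.
For a = 1, 2, 3, 4, …, 9, 10, 11 the conclusion holds.
a = 12: 12² + 25 = 169 = 13², a perfect square.
Hence a = 12 is a counterexample.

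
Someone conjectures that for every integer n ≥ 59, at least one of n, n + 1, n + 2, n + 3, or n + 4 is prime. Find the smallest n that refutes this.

n = 62

A counterexample is any integer n ≥ 59 such that n, n + 1, n + 2, n + 3, n + 4 are all composite; we check each in order.
n = 59: 59 is prime.
n = 60: 61 is prime.
n = 61: 61 is prime.
n = 62: 62 = 2 × 31; 63 = 3 × 21; 64 = 2 × 32; 65 = 5 × 13; 66 = 2 × 33 — all composite.
So n = 62 is the smallest counterexample.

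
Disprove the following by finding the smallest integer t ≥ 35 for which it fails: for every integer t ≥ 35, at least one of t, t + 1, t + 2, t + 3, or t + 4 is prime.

t = 48

The first 13 eligible values, up to t = 47, all satisfy the conclusion.
t = 48: 48 = 2 × 24; 49 = 7 × 7; 50 = 2 × 25; 51 = 3 × 17; 52 = 2 × 26 — all composite.
Hence t = 48 is a counterexample.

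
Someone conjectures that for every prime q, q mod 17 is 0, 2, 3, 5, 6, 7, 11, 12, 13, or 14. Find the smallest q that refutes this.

q = 43

We need the least prime q for which the claim fails.
For q = 2, 3, 5, 7, …, 31, 37, 41 the conclusion holds.
q = 43: 43 mod 17 = 9 — not in {0, 2, 3, 5, 6, 7, 11, 12, 13, 14}.
So q = 43 is the smallest counterexample.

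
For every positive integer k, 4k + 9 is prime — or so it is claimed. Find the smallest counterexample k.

k = 3

We need the least positive integer k for which 4k + 9 is not prime.
k = 1: 4k + 9 = 13, prime.
k = 2: 4k + 9 = 17, prime.
k = 3: 4k + 9 = 21 = 3 × 7, composite.
Hence k = 3 is a counterexample.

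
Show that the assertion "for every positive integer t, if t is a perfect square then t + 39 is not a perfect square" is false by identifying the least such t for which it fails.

The first 4 eligible values, up to t = 16, all satisfy the conclusion.
t = 25: 25 = 5² and 25 + 39 = 64 = 8².
Thus t = 25 disproves the claim, and no smaller t works.

t = 25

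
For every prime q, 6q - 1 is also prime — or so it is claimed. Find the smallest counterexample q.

q = 11

Check each prime q in order until 6q - 1 is not prime.
q = 2: 6q - 1 = 11, prime.
q = 3: 6q - 1 = 17, prime.
q = 5: 6q - 1 = 29, prime.
q = 7: 6q - 1 = 41, prime.
q = 11: 6q - 1 = 65 = 5 × 13, not prime.
Thus q = 11 disproves the claim, and no smaller q works.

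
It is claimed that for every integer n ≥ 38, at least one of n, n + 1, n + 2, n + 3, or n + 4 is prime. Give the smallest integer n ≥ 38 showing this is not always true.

The first 10 eligible values, up to n = 47, all satisfy the conclusion.
n = 48: 48 = 2 × 24; 49 = 7 × 7; 50 = 2 × 25; 51 = 3 × 17; 52 = 2 × 26 — all composite.
Hence n = 48 is a counterexample.

n = 48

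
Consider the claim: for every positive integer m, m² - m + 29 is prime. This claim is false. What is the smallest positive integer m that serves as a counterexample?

For m = 1, 2 the conclusion holds.
m = 3: m² - m + 29 = 35 = 5 × 7, composite.
Hence m = 3 is a counterexample.

m = 3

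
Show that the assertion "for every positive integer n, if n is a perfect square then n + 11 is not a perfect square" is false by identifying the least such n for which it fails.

n = 1: 1 + 11 = 12, not a perfect square.
n = 4: 4 + 11 = 15, not a perfect square.
n = 9: 9 + 11 = 20, not a perfect square.
n = 16: 16 + 11 = 27, not a perfect square.
n = 25: 25 = 5² and 25 + 11 = 36 = 6².

n = 25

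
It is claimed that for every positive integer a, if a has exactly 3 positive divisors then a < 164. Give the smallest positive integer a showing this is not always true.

Check each positive integer a in order until a has exactly 3 positive divisors but the claim fails.
For a = 4, 9, 25, 49, 121 the conclusion holds.
a = 169: τ(169) = 3; 169 ≥ 164.

a = 169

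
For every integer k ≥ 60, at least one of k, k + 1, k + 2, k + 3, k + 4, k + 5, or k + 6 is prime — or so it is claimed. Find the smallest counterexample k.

k = 90

For k = 60, 61, 62, 63, …, 87, 88, 89 the conclusion holds.
k = 90: 90 = 2 × 45; 91 = 7 × 13; 92 = 2 × 46; 93 = 3 × 31; 94 = 2 × 47; 95 = 5 × 19; 96 = 2 × 48 — all composite.
So k = 90 is the smallest counterexample.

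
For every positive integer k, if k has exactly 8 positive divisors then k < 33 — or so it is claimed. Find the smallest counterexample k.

k = 40

A counterexample is any positive integer k such that k has exactly 8 positive divisors but the claim fails; we check each in order.
k = 24: τ(24) = 8; 24 < 33.
k = 30: τ(30) = 8; 30 < 33.
k = 40: τ(40) = 8; 40 ≥ 33.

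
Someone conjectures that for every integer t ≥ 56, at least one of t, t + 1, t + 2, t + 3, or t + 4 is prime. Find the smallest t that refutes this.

The first 6 eligible values, up to t = 61, all satisfy the conclusion.
t = 62: 62 = 2 × 31; 63 = 3 × 21; 64 = 2 × 32; 65 = 5 × 13; 66 = 2 × 33 — all composite.
So t = 62 is the smallest counterexample.

t = 62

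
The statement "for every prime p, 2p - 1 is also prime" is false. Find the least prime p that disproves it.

For p = 2, 3 the conclusion holds.
p = 5: 2p - 1 = 9 = 3 × 3, not prime.

p = 5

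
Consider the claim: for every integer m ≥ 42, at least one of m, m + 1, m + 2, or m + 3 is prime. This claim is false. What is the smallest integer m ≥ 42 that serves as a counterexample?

m = 48

m = 42: 43 is prime.
m = 43: 43 is prime.
m = 44: 47 is prime.
m = 45: 47 is prime.
m = 46: 47 is prime.
m = 47: 47 is prime.
m = 48: 48 = 2 × 24; 49 = 7 × 7; 50 = 2 × 25; 51 = 3 × 17 — all composite.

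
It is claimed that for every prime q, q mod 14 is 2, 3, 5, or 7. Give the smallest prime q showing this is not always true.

A counterexample is any prime q such that the claim fails; we check each in order.
For q = 2, 3, 5, 7 the conclusion holds.
q = 11: 11 mod 14 = 11 — not in {2, 3, 5, 7}.

q = 11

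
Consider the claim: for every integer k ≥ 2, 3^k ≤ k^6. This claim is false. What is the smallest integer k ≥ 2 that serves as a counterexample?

A counterexample is any integer k ≥ 2 such that 3^k > k^6; we check each in order.
The first 13 eligible values, up to k = 14, all satisfy the conclusion.
k = 15: 3^k = 14348907 and k^6 = 11390625, so 14348907 > 11390625.
Hence k = 15 is a counterexample.

k = 15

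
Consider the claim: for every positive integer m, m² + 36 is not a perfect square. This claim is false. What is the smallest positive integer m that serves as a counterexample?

m = 8

m = 1: 1² + 36 = 37, not a perfect square.
m = 2: 2² + 36 = 40, not a perfect square.
m = 3: 3² + 36 = 45, not a perfect square.
m = 4: 4² + 36 = 52, not a perfect square.
m = 5: 5² + 36 = 61, not a perfect square.
m = 6: 6² + 36 = 72, not a perfect square.
m = 7: 7² + 36 = 85, not a perfect square.
m = 8: 8² + 36 = 100 = 10², a perfect square.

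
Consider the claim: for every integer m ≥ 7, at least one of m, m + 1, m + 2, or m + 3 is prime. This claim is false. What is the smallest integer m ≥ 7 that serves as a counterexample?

m = 24

Check each integer m ≥ 7 in order until m, m + 1, m + 2, m + 3 are all composite.
For m = 7, 8, 9, 10, …, 21, 22, 23 the conclusion holds.
m = 24: 24 = 2 × 12; 25 = 5 × 5; 26 = 2 × 13; 27 = 3 × 9 — all composite.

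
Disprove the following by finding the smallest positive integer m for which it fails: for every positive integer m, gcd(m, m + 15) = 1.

m = 3

A counterexample is any positive integer m such that gcd(m, m + 15) > 1; we check each in order.
For m = 1, 2 the conclusion holds.
m = 3: gcd(3, 18) = 3.
Hence m = 3 is a counterexample.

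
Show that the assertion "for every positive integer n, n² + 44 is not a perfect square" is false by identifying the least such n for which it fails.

n = 10

We need the least positive integer n for which n² + 44 is a perfect square.
The first 9 eligible values, up to n = 9, all satisfy the conclusion.
n = 10: 10² + 44 = 144 = 12², a perfect square.
So n = 10 is the smallest counterexample.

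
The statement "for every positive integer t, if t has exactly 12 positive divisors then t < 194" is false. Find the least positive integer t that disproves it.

t = 198

Check each positive integer t in order until t has exactly 12 positive divisors but the claim fails.
The first 12 eligible values, up to t = 160, all satisfy the conclusion.
t = 198: τ(198) = 12; 198 ≥ 194.
So t = 198 is the smallest counterexample.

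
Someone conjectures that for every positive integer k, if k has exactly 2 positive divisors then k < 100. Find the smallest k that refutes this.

k = 101

A counterexample is any positive integer k such that k has exactly 2 positive divisors but the claim fails; we check each in order.
For k = 2, 3, 5, 7, …, 83, 89, 97 the conclusion holds.
k = 101: τ(101) = 2; 101 ≥ 100.
Hence k = 101 is a counterexample.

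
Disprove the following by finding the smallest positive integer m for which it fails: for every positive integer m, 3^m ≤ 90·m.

m = 6

A counterexample is any positive integer m such that 3^m > 90·m; we check each in order.
m = 1: 3^m = 3 and 90·m = 90, so 3 ≤ 90.
m = 2: 3^m = 9 and 90·m = 180, so 9 ≤ 180.
m = 3: 3^m = 27 and 90·m = 270, so 27 ≤ 270.
m = 4: 3^m = 81 and 90·m = 360, so 81 ≤ 360.
m = 5: 3^m = 243 and 90·m = 450, so 243 ≤ 450.
m = 6: 3^m = 729 and 90·m = 540, so 729 > 540.
Thus m = 6 disproves the claim, and no smaller m works.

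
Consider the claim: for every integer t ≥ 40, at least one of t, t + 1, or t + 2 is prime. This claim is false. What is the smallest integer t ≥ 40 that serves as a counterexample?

t = 44

For t = 40, 41, 42, 43 the conclusion holds.
t = 44: 44 = 2 × 22; 45 = 3 × 15; 46 = 2 × 23 — all composite.
Thus t = 44 disproves the claim, and no smaller t works.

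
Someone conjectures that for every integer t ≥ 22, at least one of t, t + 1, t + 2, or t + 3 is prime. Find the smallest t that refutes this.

t = 24

t = 22: 23 is prime.
t = 23: 23 is prime.
t = 24: 24 = 2 × 12; 25 = 5 × 5; 26 = 2 × 13; 27 = 3 × 9 — all composite.
Thus t = 24 disproves the claim, and no smaller t works.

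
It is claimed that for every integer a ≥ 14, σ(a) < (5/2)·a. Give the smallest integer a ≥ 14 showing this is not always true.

A counterexample is any integer a ≥ 14 such that the claim fails; we check each in order.
The first 10 eligible values, up to a = 23, all satisfy the conclusion.
a = 24: σ(24) = 60; 60 ≥ 60.
Hence a = 24 is a counterexample.

a = 24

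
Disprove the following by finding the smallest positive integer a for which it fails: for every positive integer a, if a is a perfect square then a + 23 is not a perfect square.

a = 121

The first 10 eligible values, up to a = 100, all satisfy the conclusion.
a = 121: 121 = 11² and 121 + 23 = 144 = 12².
So a = 121 is the smallest counterexample.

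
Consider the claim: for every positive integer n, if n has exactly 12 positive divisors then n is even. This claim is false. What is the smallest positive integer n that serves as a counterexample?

The first 24 eligible values, up to n = 308, all satisfy the conclusion.
n = 315: divisors of 315: 12 divisors; 315 is odd.

n = 315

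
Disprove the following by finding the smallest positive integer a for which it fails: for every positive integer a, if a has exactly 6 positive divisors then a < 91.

a = 92

Check each positive integer a in order until a has exactly 6 positive divisors but the claim fails.
The first 13 eligible values, up to a = 76, all satisfy the conclusion.
a = 92: τ(92) = 6; 92 ≥ 91.
Hence a = 92 is a counterexample.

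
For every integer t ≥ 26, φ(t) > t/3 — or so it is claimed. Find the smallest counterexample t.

t = 30

A counterexample is any integer t ≥ 26 such that the claim fails; we check each in order.
The first 4 eligible values, up to t = 29, all satisfy the conclusion.
t = 30: φ(30) = 8 and 30/3 = 10, so φ(30) ≤ 30/3.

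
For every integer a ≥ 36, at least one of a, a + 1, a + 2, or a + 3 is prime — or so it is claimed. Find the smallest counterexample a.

a = 48

The first 12 eligible values, up to a = 47, all satisfy the conclusion.
a = 48: 48 = 2 × 24; 49 = 7 × 7; 50 = 2 × 25; 51 = 3 × 17 — all composite.
Thus a = 48 disproves the claim, and no smaller a works.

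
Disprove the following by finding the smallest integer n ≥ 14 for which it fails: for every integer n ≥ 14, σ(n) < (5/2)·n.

n = 24

We need the least integer n ≥ 14 for which the claim fails.
For n = 14, 15, 16, 17, 18, 19, 20, 21, 22, 23 the conclusion holds.
n = 24: σ(24) = 60; 60 ≥ 60.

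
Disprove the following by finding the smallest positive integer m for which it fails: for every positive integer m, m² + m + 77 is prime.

A counterexample is any positive integer m such that m² + m + 77 is not prime; we check each in order.
For m = 1, 2, 3, 4, 5 the conclusion holds.
m = 6: m² + m + 77 = 119 = 7 × 17, composite.
Thus m = 6 disproves the claim, and no smaller m works.

m = 6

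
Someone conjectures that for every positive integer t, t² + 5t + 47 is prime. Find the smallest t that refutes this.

We need the least positive integer t for which t² + 5t + 47 is not prime.
The first 37 eligible values, up to t = 37, all satisfy the conclusion.
t = 38: t² + 5t + 47 = 1681 = 41 × 41, composite.

t = 38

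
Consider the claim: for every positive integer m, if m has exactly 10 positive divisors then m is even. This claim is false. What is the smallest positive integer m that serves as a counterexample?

We need the least positive integer m for which m has exactly 10 positive divisors but m is odd.
For m = 48, 80, 112, 162, 176, 208, 272, 304, 368 the conclusion holds.
m = 405: divisors of 405: 10 divisors; 405 is odd.

m = 405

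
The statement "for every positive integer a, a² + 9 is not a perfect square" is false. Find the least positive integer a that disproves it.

A counterexample is any positive integer a such that a² + 9 is a perfect square; we check each in order.
a = 1: 1² + 9 = 10, not a perfect square.
a = 2: 2² + 9 = 13, not a perfect square.
a = 3: 3² + 9 = 18, not a perfect square.
a = 4: 4² + 9 = 25 = 5², a perfect square.

a = 4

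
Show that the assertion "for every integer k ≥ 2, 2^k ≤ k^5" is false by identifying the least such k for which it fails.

k = 23

Check each integer k ≥ 2 in order until 2^k > k^5.
For k = 2, 3, 4, 5, …, 20, 21, 22 the conclusion holds.
k = 23: 2^k = 8388608 and k^5 = 6436343, so 8388608 > 6436343.
So k = 23 is the smallest counterexample.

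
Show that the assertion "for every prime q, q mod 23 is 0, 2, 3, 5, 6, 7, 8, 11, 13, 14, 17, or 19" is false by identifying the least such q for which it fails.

A counterexample is any prime q such that the claim fails; we check each in order.
For q = 2, 3, 5, 7, …, 29, 31, 37 the conclusion holds.
q = 41: 41 mod 23 = 18 — not in {0, 2, 3, 5, 6, 7, 8, 11, 13, 14, 17, 19}.
So q = 41 is the smallest counterexample.

q = 41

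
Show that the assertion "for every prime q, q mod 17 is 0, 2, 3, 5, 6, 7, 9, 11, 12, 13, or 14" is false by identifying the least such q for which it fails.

q = 59

For q = 2, 3, 5, 7, …, 43, 47, 53 the conclusion holds.
q = 59: 59 mod 17 = 8 — not in {0, 2, 3, 5, 6, 7, 9, 11, 12, 13, 14}.
Hence q = 59 is a counterexample.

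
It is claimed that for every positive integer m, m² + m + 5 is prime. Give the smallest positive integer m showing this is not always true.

m = 4

A counterexample is any positive integer m such that m² + m + 5 is not prime; we check each in order.
m = 1: m² + m + 5 = 7, prime.
m = 2: m² + m + 5 = 11, prime.
m = 3: m² + m + 5 = 17, prime.
m = 4: m² + m + 5 = 25 = 5 × 5, composite.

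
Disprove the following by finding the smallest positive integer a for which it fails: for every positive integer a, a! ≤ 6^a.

a = 14

A counterexample is any positive integer a such that a! > 6^a; we check each in order.
For a = 1, 2, 3, 4, …, 11, 12, 13 the conclusion holds.
a = 14: a! = 87178291200 and 6^a = 78364164096, so 87178291200 > 78364164096.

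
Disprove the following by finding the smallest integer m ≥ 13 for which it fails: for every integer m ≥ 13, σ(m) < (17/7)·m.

m = 24

A counterexample is any integer m ≥ 13 such that the claim fails; we check each in order.
The first 11 eligible values, up to m = 23, all satisfy the conclusion.
m = 24: σ(24) = 60; 60 ≥ 408/7.
Thus m = 24 disproves the claim, and no smaller m works.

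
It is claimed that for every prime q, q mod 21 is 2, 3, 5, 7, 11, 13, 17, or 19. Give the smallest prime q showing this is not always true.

Check each prime q in order until the claim fails.
The first 9 eligible values, up to q = 23, all satisfy the conclusion.
q = 29: 29 mod 21 = 8 — not in {2, 3, 5, 7, 11, 13, 17, 19}.

q = 29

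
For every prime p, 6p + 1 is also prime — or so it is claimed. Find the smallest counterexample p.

p = 19

Check each prime p in order until 6p + 1 is not prime.
The first 7 eligible values, up to p = 17, all satisfy the conclusion.
p = 19: 6p + 1 = 115 = 5 × 23, not prime.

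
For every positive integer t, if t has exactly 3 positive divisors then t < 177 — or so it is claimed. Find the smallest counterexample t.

A counterexample is any positive integer t such that t has exactly 3 positive divisors but the claim fails; we check each in order.
t = 4: τ(4) = 3; 4 < 177.
t = 9: τ(9) = 3; 9 < 177.
t = 25: τ(25) = 3; 25 < 177.
t = 49: τ(49) = 3; 49 < 177.
t = 121: τ(121) = 3; 121 < 177.
t = 169: τ(169) = 3; 169 < 177.
t = 289: τ(289) = 3; 289 ≥ 177.
Hence t = 289 is a counterexample.

t = 289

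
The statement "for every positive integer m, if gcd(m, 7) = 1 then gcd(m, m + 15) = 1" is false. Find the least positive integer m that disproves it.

A counterexample is any positive integer m such that gcd(m, 7) = 1 but gcd(m, m + 15) > 1; we check each in order.
m = 1: gcd(1, 16) = 1.
m = 2: gcd(2, 17) = 1.
m = 3: gcd(3, 18) = 3.
Thus m = 3 disproves the claim, and no smaller m works.

m = 3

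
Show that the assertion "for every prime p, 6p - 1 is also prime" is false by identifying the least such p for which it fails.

p = 11

We need the least prime p for which 6p - 1 is not prime.
p = 2: 6p - 1 = 11, prime.
p = 3: 6p - 1 = 17, prime.
p = 5: 6p - 1 = 29, prime.
p = 7: 6p - 1 = 41, prime.
p = 11: 6p - 1 = 65 = 5 × 13, not prime.
Thus p = 11 disproves the claim, and no smaller p works.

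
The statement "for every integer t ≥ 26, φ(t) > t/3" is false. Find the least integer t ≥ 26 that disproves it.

Check each integer t ≥ 26 in order until the claim fails.
For t = 26, 27, 28, 29 the conclusion holds.
t = 30: φ(30) = 8 and 30/3 = 10, so φ(30) ≤ 30/3.
So t = 30 is the smallest counterexample.

t = 30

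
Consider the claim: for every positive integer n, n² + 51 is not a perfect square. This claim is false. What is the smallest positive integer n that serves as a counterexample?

n = 7

We need the least positive integer n for which n² + 51 is a perfect square.
The first 6 eligible values, up to n = 6, all satisfy the conclusion.
n = 7: 7² + 51 = 100 = 10², a perfect square.
Thus n = 7 disproves the claim, and no smaller n works.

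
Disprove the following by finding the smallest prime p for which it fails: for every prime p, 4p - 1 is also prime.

We need the least prime p for which 4p - 1 is not prime.
For p = 2, 3, 5 the conclusion holds.
p = 7: 4p - 1 = 27 = 3 × 9, not prime.
Hence p = 7 is a counterexample.

p = 7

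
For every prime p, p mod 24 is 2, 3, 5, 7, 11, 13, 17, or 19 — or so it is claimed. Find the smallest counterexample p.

p = 23

Check each prime p in order until the claim fails.
p = 2: 2 mod 24 = 2.
p = 3: 3 mod 24 = 3.
p = 5: 5 mod 24 = 5.
p = 7: 7 mod 24 = 7.
p = 11: 11 mod 24 = 11.
p = 13: 13 mod 24 = 13.
p = 17: 17 mod 24 = 17.
p = 19: 19 mod 24 = 19.
p = 23: 23 mod 24 = 23 — not in {2, 3, 5, 7, 11, 13, 17, 19}.
Hence p = 23 is a counterexample.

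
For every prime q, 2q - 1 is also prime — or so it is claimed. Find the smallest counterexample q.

A counterexample is any prime q such that 2q - 1 is not prime; we check each in order.
For q = 2, 3 the conclusion holds.
q = 5: 2q - 1 = 9 = 3 × 3, not prime.

q = 5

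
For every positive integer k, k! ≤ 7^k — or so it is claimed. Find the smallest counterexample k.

For k = 1, 2, 3, 4, …, 14, 15, 16 the conclusion holds.
k = 17: k! = 355687428096000 and 7^k = 232630513987207, so 355687428096000 > 232630513987207.

k = 17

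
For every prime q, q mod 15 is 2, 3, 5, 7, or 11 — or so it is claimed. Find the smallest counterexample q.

Check each prime q in order until the claim fails.
For q = 2, 3, 5, 7, 11 the conclusion holds.
q = 13: 13 mod 15 = 13 — not in {2, 3, 5, 7, 11}.

q = 13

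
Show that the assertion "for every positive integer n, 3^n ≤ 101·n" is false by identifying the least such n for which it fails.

n = 6

We need the least positive integer n for which 3^n > 101·n.
n = 1: 3^n = 3 and 101·n = 101, so 3 ≤ 101.
n = 2: 3^n = 9 and 101·n = 202, so 9 ≤ 202.
n = 3: 3^n = 27 and 101·n = 303, so 27 ≤ 303.
n = 4: 3^n = 81 and 101·n = 404, so 81 ≤ 404.
n = 5: 3^n = 243 and 101·n = 505, so 243 ≤ 505.
n = 6: 3^n = 729 and 101·n = 606, so 729 > 606.
So n = 6 is the smallest counterexample.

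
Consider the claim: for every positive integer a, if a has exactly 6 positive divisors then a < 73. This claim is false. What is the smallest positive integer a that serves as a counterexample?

We need the least positive integer a for which a has exactly 6 positive divisors but the claim fails.
The first 11 eligible values, up to a = 68, all satisfy the conclusion.
a = 75: τ(75) = 6; 75 ≥ 73.
So a = 75 is the smallest counterexample.

a = 75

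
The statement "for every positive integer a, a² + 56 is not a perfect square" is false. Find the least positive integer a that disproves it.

The first 4 eligible values, up to a = 4, all satisfy the conclusion.
a = 5: 5² + 56 = 81 = 9², a perfect square.

a = 5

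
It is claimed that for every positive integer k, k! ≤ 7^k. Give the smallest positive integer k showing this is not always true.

k = 17

We need the least positive integer k for which k! > 7^k.
For k = 1, 2, 3, 4, …, 14, 15, 16 the conclusion holds.
k = 17: k! = 355687428096000 and 7^k = 232630513987207, so 355687428096000 > 232630513987207.
Thus k = 17 disproves the claim, and no smaller k works.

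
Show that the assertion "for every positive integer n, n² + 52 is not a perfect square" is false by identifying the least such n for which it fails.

Check each positive integer n in order until n² + 52 is a perfect square.
The first 11 eligible values, up to n = 11, all satisfy the conclusion.
n = 12: 12² + 52 = 196 = 14², a perfect square.
Hence n = 12 is a counterexample.

n = 12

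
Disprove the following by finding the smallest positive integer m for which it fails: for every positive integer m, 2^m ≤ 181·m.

m = 11

We need the least positive integer m for which 2^m > 181·m.
The first 10 eligible values, up to m = 10, all satisfy the conclusion.
m = 11: 2^m = 2048 and 181·m = 1991, so 2048 > 1991.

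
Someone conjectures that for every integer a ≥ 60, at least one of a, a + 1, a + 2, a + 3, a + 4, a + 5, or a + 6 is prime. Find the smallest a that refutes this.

a = 90

Check each integer a ≥ 60 in order until a, a + 1, a + 2, a + 3, a + 4, a + 5, a + 6 are all composite.
The first 30 eligible values, up to a = 89, all satisfy the conclusion.
a = 90: 90 = 2 × 45; 91 = 7 × 13; 92 = 2 × 46; 93 = 3 × 31; 94 = 2 × 47; 95 = 5 × 19; 96 = 2 × 48 — all composite.
Thus a = 90 disproves the claim, and no smaller a works.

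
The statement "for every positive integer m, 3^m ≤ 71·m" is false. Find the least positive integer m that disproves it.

m = 6

For m = 1, 2, 3, 4, 5 the conclusion holds.
m = 6: 3^m = 729 and 71·m = 426, so 729 > 426.
Thus m = 6 disproves the claim, and no smaller m works.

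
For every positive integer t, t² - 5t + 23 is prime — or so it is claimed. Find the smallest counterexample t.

Check each positive integer t in order until t² - 5t + 23 is not prime.
For t = 1, 2, 3, 4, …, 16, 17, 18 the conclusion holds.
t = 19: t² - 5t + 23 = 289 = 17 × 17, composite.

t = 19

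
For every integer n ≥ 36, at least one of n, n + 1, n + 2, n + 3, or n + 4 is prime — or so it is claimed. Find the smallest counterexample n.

n = 48

For n = 36, 37, 38, 39, …, 45, 46, 47 the conclusion holds.
n = 48: 48 = 2 × 24; 49 = 7 × 7; 50 = 2 × 25; 51 = 3 × 17; 52 = 2 × 26 — all composite.
So n = 48 is the smallest counterexample.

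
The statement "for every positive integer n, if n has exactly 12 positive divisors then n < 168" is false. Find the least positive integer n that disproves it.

n = 198

Check each positive integer n in order until n has exactly 12 positive divisors but the claim fails.
The first 12 eligible values, up to n = 160, all satisfy the conclusion.
n = 198: τ(198) = 12; 198 ≥ 168.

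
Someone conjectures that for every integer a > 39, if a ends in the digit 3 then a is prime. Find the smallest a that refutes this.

A counterexample is any integer a > 39 such that a ends in the digit 3 but a is not prime; we check each in order.
a = 43: 43 ends in 3 and is prime.
a = 53: 53 ends in 3 and is prime.
a = 63: 63 ends in 3; 63 = 3 × 21, composite.
Thus a = 63 disproves the claim, and no smaller a works.

a = 63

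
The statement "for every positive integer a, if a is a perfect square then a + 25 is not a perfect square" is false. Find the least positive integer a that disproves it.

Check each positive integer a in order until a is a perfect square but a + 25 is a perfect square.
For a = 1, 4, 9, 16, …, 81, 100, 121 the conclusion holds.
a = 144: 144 = 12² and 144 + 25 = 169 = 13².
Thus a = 144 disproves the claim, and no smaller a works.

a = 144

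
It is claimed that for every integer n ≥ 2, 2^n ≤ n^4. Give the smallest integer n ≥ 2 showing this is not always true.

We need the least integer n ≥ 2 for which 2^n > n^4.
For n = 2, 3, 4, 5, …, 14, 15, 16 the conclusion holds.
n = 17: 2^n = 131072 and n^4 = 83521, so 131072 > 83521.
Thus n = 17 disproves the claim, and no smaller n works.

n = 17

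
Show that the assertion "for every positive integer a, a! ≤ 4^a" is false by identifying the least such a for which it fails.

Check each positive integer a in order until a! > 4^a.
For a = 1, 2, 3, 4, 5, 6, 7, 8 the conclusion holds.
a = 9: a! = 362880 and 4^a = 262144, so 362880 > 262144.
Hence a = 9 is a counterexample.

a = 9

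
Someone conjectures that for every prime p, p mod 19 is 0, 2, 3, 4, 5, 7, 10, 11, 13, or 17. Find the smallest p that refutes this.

p = 31

Check each prime p in order until the claim fails.
For p = 2, 3, 5, 7, 11, 13, 17, 19, 23, 29 the conclusion holds.
p = 31: 31 mod 19 = 12 — not in {0, 2, 3, 4, 5, 7, 10, 11, 13, 17}.
Thus p = 31 disproves the claim, and no smaller p works.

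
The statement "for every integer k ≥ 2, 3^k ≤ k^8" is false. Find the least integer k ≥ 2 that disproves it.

k = 23

For k = 2, 3, 4, 5, …, 20, 21, 22 the conclusion holds.
k = 23: 3^k = 94143178827 and k^8 = 78310985281, so 94143178827 > 78310985281.
Hence k = 23 is a counterexample.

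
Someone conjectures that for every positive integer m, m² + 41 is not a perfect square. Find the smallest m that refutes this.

m = 20

Check each positive integer m in order until m² + 41 is a perfect square.
For m = 1, 2, 3, 4, …, 17, 18, 19 the conclusion holds.
m = 20: 20² + 41 = 441 = 21², a perfect square.
Hence m = 20 is a counterexample.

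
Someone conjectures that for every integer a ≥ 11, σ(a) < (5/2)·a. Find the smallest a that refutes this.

A counterexample is any integer a ≥ 11 such that the claim fails; we check each in order.
The first 13 eligible values, up to a = 23, all satisfy the conclusion.
a = 24: σ(24) = 60; 60 ≥ 60.
So a = 24 is the smallest counterexample.

a = 24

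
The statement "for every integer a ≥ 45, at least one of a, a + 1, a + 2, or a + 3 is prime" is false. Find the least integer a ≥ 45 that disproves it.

a = 48

A counterexample is any integer a ≥ 45 such that a, a + 1, a + 2, a + 3 are all composite; we check each in order.
a = 45: 47 is prime.
a = 46: 47 is prime.
a = 47: 47 is prime.
a = 48: 48 = 2 × 24; 49 = 7 × 7; 50 = 2 × 25; 51 = 3 × 17 — all composite.
Hence a = 48 is a counterexample.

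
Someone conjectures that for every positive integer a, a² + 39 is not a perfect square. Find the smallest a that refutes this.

a = 5

Check each positive integer a in order until a² + 39 is a perfect square.
The first 4 eligible values, up to a = 4, all satisfy the conclusion.
a = 5: 5² + 39 = 64 = 8², a perfect square.
Hence a = 5 is a counterexample.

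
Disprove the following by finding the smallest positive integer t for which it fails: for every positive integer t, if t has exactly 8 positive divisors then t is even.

For t = 24, 30, 40, 42, …, 88, 102, 104 the conclusion holds.
t = 105: divisors of 105: 1, 3, 5, 7, 15, 21, 35, 105; 105 is odd.

t = 105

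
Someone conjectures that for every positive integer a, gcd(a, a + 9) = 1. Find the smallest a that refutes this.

For a = 1, 2 the conclusion holds.
a = 3: gcd(3, 12) = 3.

a = 3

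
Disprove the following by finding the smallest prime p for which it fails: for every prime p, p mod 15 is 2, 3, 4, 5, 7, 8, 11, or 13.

p = 29

The first 9 eligible values, up to p = 23, all satisfy the conclusion.
p = 29: 29 mod 15 = 14 — not in {2, 3, 4, 5, 7, 8, 11, 13}.
Thus p = 29 disproves the claim, and no smaller p works.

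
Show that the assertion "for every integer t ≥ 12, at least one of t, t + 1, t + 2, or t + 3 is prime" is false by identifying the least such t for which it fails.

Check each integer t ≥ 12 in order until t, t + 1, t + 2, t + 3 are all composite.
The first 12 eligible values, up to t = 23, all satisfy the conclusion.
t = 24: 24 = 2 × 12; 25 = 5 × 5; 26 = 2 × 13; 27 = 3 × 9 — all composite.
Thus t = 24 disproves the claim, and no smaller t works.

t = 24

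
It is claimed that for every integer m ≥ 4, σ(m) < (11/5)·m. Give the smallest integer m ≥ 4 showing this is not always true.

A counterexample is any integer m ≥ 4 such that the claim fails; we check each in order.
For m = 4, 5, 6, 7, 8, 9, 10, 11 the conclusion holds.
m = 12: σ(12) = 28; 28 ≥ 132/5.

m = 12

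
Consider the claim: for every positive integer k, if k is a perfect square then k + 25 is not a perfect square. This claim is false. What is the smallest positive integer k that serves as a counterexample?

For k = 1, 4, 9, 16, …, 81, 100, 121 the conclusion holds.
k = 144: 144 = 12² and 144 + 25 = 169 = 13².

k = 144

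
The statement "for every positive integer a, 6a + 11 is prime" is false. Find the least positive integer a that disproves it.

For a = 1, 2, 3 the conclusion holds.
a = 4: 6a + 11 = 35 = 5 × 7, composite.

a = 4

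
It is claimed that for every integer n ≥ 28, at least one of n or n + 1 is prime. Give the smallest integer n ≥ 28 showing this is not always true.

n = 32

A counterexample is any integer n ≥ 28 such that n, n + 1 are both composite; we check each in order.
For n = 28, 29, 30, 31 the conclusion holds.
n = 32: 32 = 2 × 16; 33 = 3 × 11 — both composite.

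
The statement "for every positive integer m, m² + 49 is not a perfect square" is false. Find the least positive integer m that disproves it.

m = 24

We need the least positive integer m for which m² + 49 is a perfect square.
For m = 1, 2, 3, 4, …, 21, 22, 23 the conclusion holds.
m = 24: 24² + 49 = 625 = 25², a perfect square.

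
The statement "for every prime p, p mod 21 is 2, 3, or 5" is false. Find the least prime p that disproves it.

p = 7

A counterexample is any prime p such that the claim fails; we check each in order.
For p = 2, 3, 5 the conclusion holds.
p = 7: 7 mod 21 = 7 — not in {2, 3, 5}.
Hence p = 7 is a counterexample.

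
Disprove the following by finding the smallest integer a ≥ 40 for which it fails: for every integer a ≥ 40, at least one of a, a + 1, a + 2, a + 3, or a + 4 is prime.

a = 48

We need the least integer a ≥ 40 for which a, a + 1, a + 2, a + 3, a + 4 are all composite.
a = 40: 41 is prime.
a = 41: 41 is prime.
a = 42: 43 is prime.
a = 43: 43 is prime.
a = 44: 47 is prime.
a = 45: 47 is prime.
a = 46: 47 is prime.
a = 47: 47 is prime.
a = 48: 48 = 2 × 24; 49 = 7 × 7; 50 = 2 × 25; 51 = 3 × 17; 52 = 2 × 26 — all composite.
So a = 48 is the smallest counterexample.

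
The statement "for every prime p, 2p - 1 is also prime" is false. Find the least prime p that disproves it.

We need the least prime p for which 2p - 1 is not prime.
p = 2: 2p - 1 = 3, prime.
p = 3: 2p - 1 = 5, prime.
p = 5: 2p - 1 = 9 = 3 × 3, not prime.

p = 5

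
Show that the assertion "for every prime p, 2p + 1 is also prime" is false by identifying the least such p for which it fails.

A counterexample is any prime p such that 2p + 1 is not prime; we check each in order.
For p = 2, 3, 5 the conclusion holds.
p = 7: 2p + 1 = 15 = 3 × 5, not prime.

p = 7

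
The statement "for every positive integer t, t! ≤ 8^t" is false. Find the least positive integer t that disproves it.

t = 20

We need the least positive integer t for which t! > 8^t.
The first 19 eligible values, up to t = 19, all satisfy the conclusion.
t = 20: t! = 2432902008176640000 and 8^t = 1152921504606846976, so 2432902008176640000 > 1152921504606846976.
So t = 20 is the smallest counterexample.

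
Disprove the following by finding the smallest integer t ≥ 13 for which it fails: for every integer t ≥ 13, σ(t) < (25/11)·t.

t = 24

For t = 13, 14, 15, 16, …, 21, 22, 23 the conclusion holds.
t = 24: σ(24) = 60; 60 ≥ 600/11.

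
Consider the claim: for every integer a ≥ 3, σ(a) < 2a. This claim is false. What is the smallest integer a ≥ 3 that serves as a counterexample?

a = 6

We need the least integer a ≥ 3 for which the claim fails.
a = 3: σ(3) = 4; 4 < 6.
a = 4: σ(4) = 7; 7 < 8.
a = 5: σ(5) = 6; 6 < 10.
a = 6: σ(6) = 12; 12 ≥ 12.
So a = 6 is the smallest counterexample.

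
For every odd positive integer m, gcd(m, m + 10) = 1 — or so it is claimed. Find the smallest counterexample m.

We need the least odd positive integer m for which gcd(m, m + 10) > 1.
For m = 1, 3 the conclusion holds.
m = 5: gcd(5, 15) = 5.

m = 5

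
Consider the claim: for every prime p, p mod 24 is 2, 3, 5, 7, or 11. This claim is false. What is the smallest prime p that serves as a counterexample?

Check each prime p in order until the claim fails.
p = 2: 2 mod 24 = 2.
p = 3: 3 mod 24 = 3.
p = 5: 5 mod 24 = 5.
p = 7: 7 mod 24 = 7.
p = 11: 11 mod 24 = 11.
p = 13: 13 mod 24 = 13 — not in {2, 3, 5, 7, 11}.

p = 13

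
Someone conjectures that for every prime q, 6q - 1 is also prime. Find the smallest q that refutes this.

We need the least prime q for which 6q - 1 is not prime.
For q = 2, 3, 5, 7 the conclusion holds.
q = 11: 6q - 1 = 65 = 5 × 13, not prime.

q = 11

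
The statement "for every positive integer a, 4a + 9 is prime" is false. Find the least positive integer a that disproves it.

a = 3

For a = 1, 2 the conclusion holds.
a = 3: 4a + 9 = 21 = 3 × 7, composite.
So a = 3 is the smallest counterexample.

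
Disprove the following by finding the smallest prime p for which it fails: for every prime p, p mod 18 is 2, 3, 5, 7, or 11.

p = 13

p = 2: 2 mod 18 = 2.
p = 3: 3 mod 18 = 3.
p = 5: 5 mod 18 = 5.
p = 7: 7 mod 18 = 7.
p = 11: 11 mod 18 = 11.
p = 13: 13 mod 18 = 13 — not in {2, 3, 5, 7, 11}.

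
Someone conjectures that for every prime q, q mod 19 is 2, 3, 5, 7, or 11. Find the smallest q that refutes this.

q = 13

Check each prime q in order until the claim fails.
The first 5 eligible values, up to q = 11, all satisfy the conclusion.
q = 13: 13 mod 19 = 13 — not in {2, 3, 5, 7, 11}.
Thus q = 13 disproves the claim, and no smaller q works.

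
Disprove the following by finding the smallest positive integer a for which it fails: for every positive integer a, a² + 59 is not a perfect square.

a = 29

The first 28 eligible values, up to a = 28, all satisfy the conclusion.
a = 29: 29² + 59 = 900 = 30², a perfect square.
Thus a = 29 disproves the claim, and no smaller a works.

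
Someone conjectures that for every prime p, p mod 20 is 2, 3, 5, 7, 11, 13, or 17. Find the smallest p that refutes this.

For p = 2, 3, 5, 7, 11, 13, 17 the conclusion holds.
p = 19: 19 mod 20 = 19 — not in {2, 3, 5, 7, 11, 13, 17}.
Thus p = 19 disproves the claim, and no smaller p works.

p = 19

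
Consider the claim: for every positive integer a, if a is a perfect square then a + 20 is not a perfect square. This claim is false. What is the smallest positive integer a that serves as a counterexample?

a = 16

Check each positive integer a in order until a is a perfect square but a + 20 is a perfect square.
For a = 1, 4, 9 the conclusion holds.
a = 16: 16 = 4² and 16 + 20 = 36 = 6².
So a = 16 is the smallest counterexample.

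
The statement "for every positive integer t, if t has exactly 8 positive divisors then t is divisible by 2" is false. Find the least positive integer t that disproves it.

t = 105

We need the least positive integer t for which t has exactly 8 positive divisors but t is not divisible by 2.
The first 12 eligible values, up to t = 104, all satisfy the conclusion.
t = 105: τ(105) = 8; 105 mod 2 = 1.
Thus t = 105 disproves the claim, and no smaller t works.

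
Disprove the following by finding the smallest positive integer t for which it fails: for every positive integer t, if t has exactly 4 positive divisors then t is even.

A counterexample is any positive integer t such that t has exactly 4 positive divisors but t is odd; we check each in order.
t = 6: divisors of 6: 1, 2, 3, 6; 6 is even.
t = 8: divisors of 8: 1, 2, 4, 8; 8 is even.
t = 10: divisors of 10: 1, 2, 5, 10; 10 is even.
t = 14: divisors of 14: 1, 2, 7, 14; 14 is even.
t = 15: divisors of 15: 1, 3, 5, 15; 15 is odd.

t = 15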